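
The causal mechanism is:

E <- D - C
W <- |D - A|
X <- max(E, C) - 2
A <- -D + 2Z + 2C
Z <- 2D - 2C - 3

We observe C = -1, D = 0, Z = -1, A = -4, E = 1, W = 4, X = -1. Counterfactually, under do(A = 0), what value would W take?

0

Under do(A=0), the mechanism A <- -D + 2Z + 2C is discarded; A is fixed at 0.
W = |D - A|  [with D=0, A=0]  = 0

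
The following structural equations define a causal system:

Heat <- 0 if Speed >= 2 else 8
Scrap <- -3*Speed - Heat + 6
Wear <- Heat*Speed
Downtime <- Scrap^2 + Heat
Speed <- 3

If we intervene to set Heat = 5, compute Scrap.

-8

Under do(Heat=5), the mechanism Heat <- 0 if Speed >= 2 else 8 is discarded; Heat is fixed at 5.
Scrap = -3*Speed - Heat + 6  [with Speed=3, Heat=5]  = -8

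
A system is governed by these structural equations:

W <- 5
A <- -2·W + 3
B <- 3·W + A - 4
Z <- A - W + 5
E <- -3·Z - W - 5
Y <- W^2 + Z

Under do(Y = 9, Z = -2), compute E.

-4

Setting Y = 9, Z = -2 by intervention discards those variables' equations.
E = -3·Z - W - 5  [with Z=-2, W=5]  = -4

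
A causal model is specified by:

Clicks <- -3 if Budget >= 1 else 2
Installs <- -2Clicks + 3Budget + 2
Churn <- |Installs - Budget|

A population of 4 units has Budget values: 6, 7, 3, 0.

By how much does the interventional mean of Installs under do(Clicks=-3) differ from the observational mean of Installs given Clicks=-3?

do(Clicks=-3) breaks Clicks's dependence on Budget. With Clicks=-3 fixed, Installs across the units is 26, 29, 17, 8, mean 20.
Conditioning on Clicks=-3 selects the 3 unit(s) with Budget ∈ {6, 7, 3}. Their Installs values: 26, 29, 17. Mean = 24.
Difference = 20 − 24 = -4.

-4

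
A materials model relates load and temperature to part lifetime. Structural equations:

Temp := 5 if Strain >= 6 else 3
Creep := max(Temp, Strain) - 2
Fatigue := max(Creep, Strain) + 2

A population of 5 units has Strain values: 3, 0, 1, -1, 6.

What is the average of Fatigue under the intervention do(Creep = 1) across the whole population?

The intervention sets Creep=1 in all 5 units regardless of Strain. Recomputing Fatigue per unit gives 5, 3, 3, 3, 8; average 4.4.

4.4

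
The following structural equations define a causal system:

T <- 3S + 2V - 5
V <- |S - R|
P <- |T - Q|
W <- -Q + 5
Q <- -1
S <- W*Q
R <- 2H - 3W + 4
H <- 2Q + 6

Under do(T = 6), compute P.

7

do(T=6) replaces the equation T <- 3S + 2V - 5 with the constant T = 6.
P = |T - Q|  [with T=6, Q=-1]  = 7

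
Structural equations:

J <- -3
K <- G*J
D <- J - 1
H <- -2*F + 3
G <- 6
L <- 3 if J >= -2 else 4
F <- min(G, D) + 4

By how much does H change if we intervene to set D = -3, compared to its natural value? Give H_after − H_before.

-2

The intervention breaks the incoming arrows to D: D <- J - 1 no longer applies, and D = -3.
F = min(G, D) + 4  [with G=6, D=-3]  = 1
H = -2*F + 3  [with F=1]  = 1
Without intervention: D = J - 1  [with J=-3]  = -4; F = min(G, D) + 4  [with G=6, D=-4]  = 0; H = -2*F + 3  [with F=0]  = 3.
Change = 1 − 3 = -2.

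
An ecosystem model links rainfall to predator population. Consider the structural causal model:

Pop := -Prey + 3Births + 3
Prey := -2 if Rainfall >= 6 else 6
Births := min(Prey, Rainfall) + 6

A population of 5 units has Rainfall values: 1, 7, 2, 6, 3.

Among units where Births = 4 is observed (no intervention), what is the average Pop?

17

Conditioning on Births=4 selects the 2 unit(s) with Rainfall ∈ {7, 6}. Their Pop values: 17, 17. Mean = 17.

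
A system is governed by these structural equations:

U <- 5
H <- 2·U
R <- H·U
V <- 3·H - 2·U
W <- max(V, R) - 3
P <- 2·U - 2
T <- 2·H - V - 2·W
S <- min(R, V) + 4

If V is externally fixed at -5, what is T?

-69

The intervention breaks the incoming arrows to V: V <- 3·H - 2·U no longer applies, and V = -5.
H = 2·U  [with U=5]  = 10
R = H·U  [with H=10, U=5]  = 50
W = max(V, R) - 3  [with V=-5, R=50]  = 47
T = 2·H - V - 2·W  [with H=10, V=-5, W=47]  = -69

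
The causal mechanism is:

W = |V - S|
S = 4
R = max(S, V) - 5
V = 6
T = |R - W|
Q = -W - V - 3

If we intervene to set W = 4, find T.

The intervention breaks the incoming arrows to W: W = |V - S| no longer applies, and W = 4.
R = max(S, V) - 5  [with S=4, V=6]  = 1
T = |R - W|  [with R=1, W=4]  = 3

3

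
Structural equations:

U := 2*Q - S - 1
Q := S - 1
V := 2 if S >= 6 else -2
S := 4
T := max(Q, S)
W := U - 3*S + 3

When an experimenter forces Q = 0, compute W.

The intervention breaks the incoming arrows to Q: Q := S - 1 no longer applies, and Q = 0.
U = 2*Q - S - 1  [with Q=0, S=4]  = -5
W = U - 3*S + 3  [with U=-5, S=4]  = -14

-14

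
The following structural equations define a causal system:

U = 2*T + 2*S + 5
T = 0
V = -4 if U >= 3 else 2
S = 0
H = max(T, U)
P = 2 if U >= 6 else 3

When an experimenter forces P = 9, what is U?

5

do(P=9) replaces the equation P = 2 if U >= 6 else 3 with the constant P = 9.
U is not downstream of the intervention, so its value is determined by the original equations.
U = 2*T + 2*S + 5  [with T=0, S=0]  = 5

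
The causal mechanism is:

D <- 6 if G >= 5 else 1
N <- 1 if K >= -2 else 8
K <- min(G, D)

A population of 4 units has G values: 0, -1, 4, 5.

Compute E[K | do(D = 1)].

0.25

Every unit gets D=1 under the intervention. K values become 0, -1, 1, 1; E[K|do(D=1)] = 0.25.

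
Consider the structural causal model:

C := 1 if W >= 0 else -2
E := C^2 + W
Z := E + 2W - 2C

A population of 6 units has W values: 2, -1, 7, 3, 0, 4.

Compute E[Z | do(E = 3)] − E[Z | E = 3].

Every unit gets E=3 under the intervention. Z values become 5, 5, 15, 7, 1, 9; E[Z|do(E=3)] = 7.
Conditioning on E=3 selects the 2 unit(s) with W ∈ {2, -1}. Their Z values: 5, 5. Mean = 5.
Difference = 7 − 5 = 2.

2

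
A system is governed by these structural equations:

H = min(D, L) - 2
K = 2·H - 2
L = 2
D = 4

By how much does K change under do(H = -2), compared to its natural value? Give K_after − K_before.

The intervention breaks the incoming arrows to H: H = min(D, L) - 2 no longer applies, and H = -2.
K = 2·H - 2  [with H=-2]  = -6
Without intervention: H = min(D, L) - 2  [with D=4, L=2]  = 0; K = 2·H - 2  [with H=0]  = -2.
Change = -6 − (-2) = -4.

-4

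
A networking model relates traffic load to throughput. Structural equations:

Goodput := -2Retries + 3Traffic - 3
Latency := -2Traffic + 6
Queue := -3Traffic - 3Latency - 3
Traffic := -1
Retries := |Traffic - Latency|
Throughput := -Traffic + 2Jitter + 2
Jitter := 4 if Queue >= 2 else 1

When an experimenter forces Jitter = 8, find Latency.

Under do(Jitter=8), the mechanism Jitter := 4 if Queue >= 2 else 1 is discarded; Jitter is fixed at 8.
No directed path runs from Jitter to Latency, so Latency keeps its natural value.
Latency = -2Traffic + 6  [with Traffic=-1]  = 8

8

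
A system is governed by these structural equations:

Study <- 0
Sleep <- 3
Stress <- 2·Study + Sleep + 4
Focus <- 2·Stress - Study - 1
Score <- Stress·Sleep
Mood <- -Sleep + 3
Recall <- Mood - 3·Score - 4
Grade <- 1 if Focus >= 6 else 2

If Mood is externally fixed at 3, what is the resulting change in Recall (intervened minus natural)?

Intervening sets Mood = 3 and removes its equation (Mood <- -Sleep + 3).
Stress = 2·Study + Sleep + 4  [with Study=0, Sleep=3]  = 7
Score = Stress·Sleep  [with Stress=7, Sleep=3]  = 21
Recall = Mood - 3·Score - 4  [with Mood=3, Score=21]  = -64
Without intervention: Stress = 2·Study + Sleep + 4  [with Study=0, Sleep=3]  = 7; Score = Stress·Sleep  [with Stress=7, Sleep=3]  = 21; Mood = -Sleep + 3  [with Sleep=3]  = 0; Recall = Mood - 3·Score - 4  [with Mood=0, Score=21]  = -67.
Change = -64 − (-67) = 3.

3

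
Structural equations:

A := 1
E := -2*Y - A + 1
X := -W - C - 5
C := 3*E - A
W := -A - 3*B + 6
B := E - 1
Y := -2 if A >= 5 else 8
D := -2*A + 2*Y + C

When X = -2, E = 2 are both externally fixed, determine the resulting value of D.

19

The joint intervention fixes X = -2, E = 2, removing each variable's own equation.
Y = -2 if A >= 5 else 8  [with A=1]  = 8
C = 3*E - A  [with E=2, A=1]  = 5
D = -2*A + 2*Y + C  [with A=1, Y=8, C=5]  = 19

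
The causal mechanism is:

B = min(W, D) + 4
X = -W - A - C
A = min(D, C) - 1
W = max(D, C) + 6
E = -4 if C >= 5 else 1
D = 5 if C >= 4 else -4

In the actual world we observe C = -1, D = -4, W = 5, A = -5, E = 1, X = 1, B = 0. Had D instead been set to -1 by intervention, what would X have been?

Under do(D=-1), the mechanism D = 5 if C >= 4 else -4 is discarded; D is fixed at -1.
W = max(D, C) + 6  [with D=-1, C=-1]  = 5
A = min(D, C) - 1  [with D=-1, C=-1]  = -2
X = -W - A - C  [with W=5, A=-2, C=-1]  = -2

-2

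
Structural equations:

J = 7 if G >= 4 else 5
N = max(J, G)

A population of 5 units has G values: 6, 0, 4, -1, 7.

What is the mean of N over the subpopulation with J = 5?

Conditioning on J=5 selects the 2 unit(s) with G ∈ {0, -1}. Their N values: 5, 5. Mean = 5.

5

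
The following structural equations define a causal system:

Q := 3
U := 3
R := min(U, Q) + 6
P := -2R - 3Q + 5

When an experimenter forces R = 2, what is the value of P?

-8

The intervention breaks the incoming arrows to R: R := min(U, Q) + 6 no longer applies, and R = 2.
P = -2R - 3Q + 5  [with R=2, Q=3]  = -8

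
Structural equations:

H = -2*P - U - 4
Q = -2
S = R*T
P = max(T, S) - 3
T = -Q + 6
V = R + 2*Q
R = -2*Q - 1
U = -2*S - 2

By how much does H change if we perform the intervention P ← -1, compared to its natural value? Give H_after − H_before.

44

Under do(P=-1), the mechanism P = max(T, S) - 3 is discarded; P is fixed at -1.
T = -Q + 6  [with Q=-2]  = 8
R = -2*Q - 1  [with Q=-2]  = 3
S = R*T  [with R=3, T=8]  = 24
U = -2*S - 2  [with S=24]  = -50
H = -2*P - U - 4  [with P=-1, U=-50]  = 48
Without intervention: T = -Q + 6  [with Q=-2]  = 8; R = -2*Q - 1  [with Q=-2]  = 3; S = R*T  [with R=3, T=8]  = 24; P = max(T, S) - 3  [with T=8, S=24]  = 21; U = -2*S - 2  [with S=24]  = -50; H = -2*P - U - 4  [with P=21, U=-50]  = 4.
Change = 48 − 4 = 44.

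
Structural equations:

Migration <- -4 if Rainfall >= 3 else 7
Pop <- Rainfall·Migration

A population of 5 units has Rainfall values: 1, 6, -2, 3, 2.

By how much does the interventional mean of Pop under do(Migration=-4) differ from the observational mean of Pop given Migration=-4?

10

Under do(Migration=-4), Migration's equation is replaced by Migration=-4 for every unit. Per-unit Pop: -4, -24, 8, -12, -8. Mean = -8.
E[Pop|Migration=-4] averages over only the 2 units with Migration=-4 (Rainfall = 6, 3): Pop = -24, -12, mean -18.
Difference = -8 − (-18) = 10.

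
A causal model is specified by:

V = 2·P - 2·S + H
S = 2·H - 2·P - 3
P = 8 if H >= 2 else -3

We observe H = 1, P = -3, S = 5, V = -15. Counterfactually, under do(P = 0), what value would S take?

-1

The intervention breaks the incoming arrows to P: P = 8 if H >= 2 else -3 no longer applies, and P = 0.
S = 2·H - 2·P - 3  [with H=1, P=0]  = -1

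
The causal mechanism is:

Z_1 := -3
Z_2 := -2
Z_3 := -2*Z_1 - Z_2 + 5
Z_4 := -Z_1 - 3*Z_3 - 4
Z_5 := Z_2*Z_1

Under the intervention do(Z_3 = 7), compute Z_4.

The intervention breaks the incoming arrows to Z_3: Z_3 := -2*Z_1 - Z_2 + 5 no longer applies, and Z_3 = 7.
Z_4 = -Z_1 - 3*Z_3 - 4  [with Z_1=-3, Z_3=7]  = -22

-22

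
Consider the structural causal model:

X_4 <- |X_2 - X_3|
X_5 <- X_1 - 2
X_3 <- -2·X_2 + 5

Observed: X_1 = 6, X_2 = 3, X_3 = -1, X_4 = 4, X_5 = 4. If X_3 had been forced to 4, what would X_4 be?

1

The intervention breaks the incoming arrows to X_3: X_3 <- -2·X_2 + 5 no longer applies, and X_3 = 4.
X_4 = |X_2 - X_3|  [with X_2=3, X_3=4]  = 1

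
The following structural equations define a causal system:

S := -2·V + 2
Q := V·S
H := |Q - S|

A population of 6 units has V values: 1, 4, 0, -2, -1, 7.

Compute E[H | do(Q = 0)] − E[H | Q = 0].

4

The intervention sets Q=0 in all 6 units regardless of V. Recomputing H per unit gives 0, 6, 2, 6, 4, 12; average 5.
E[H|Q=0] averages over only the 2 units with Q=0 (V = 1, 0): H = 0, 2, mean 1.
Difference = 5 − 1 = 4.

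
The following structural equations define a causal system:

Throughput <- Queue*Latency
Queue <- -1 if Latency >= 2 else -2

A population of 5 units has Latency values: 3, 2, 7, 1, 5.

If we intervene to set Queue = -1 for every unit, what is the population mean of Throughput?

Every unit gets Queue=-1 under the intervention. Throughput values become -3, -2, -7, -1, -5; E[Throughput|do(Queue=-1)] = -3.6.

-3.6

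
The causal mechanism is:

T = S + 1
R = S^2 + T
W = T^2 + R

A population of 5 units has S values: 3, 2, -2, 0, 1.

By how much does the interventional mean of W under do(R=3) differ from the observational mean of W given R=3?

do(R=3) breaks R's dependence on S. With R=3 fixed, W across the units is 19, 12, 4, 4, 7, mean 9.2.
Observing R=3 restricts to units where R's equation naturally yields 3: S ∈ {-2, 1}. In that subpopulation W = 4, 7, mean 5.5.
Difference = 9.2 − 5.5 = 3.7.

3.7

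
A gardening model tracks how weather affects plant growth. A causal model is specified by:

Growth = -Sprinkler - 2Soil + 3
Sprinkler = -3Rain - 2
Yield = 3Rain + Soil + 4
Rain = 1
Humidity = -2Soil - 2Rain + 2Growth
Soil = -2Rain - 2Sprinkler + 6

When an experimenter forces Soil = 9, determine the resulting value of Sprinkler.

Under do(Soil=9), the mechanism Soil = -2Rain - 2Sprinkler + 6 is discarded; Soil is fixed at 9.
Since Sprinkler is not a descendant of the intervened variable, it is unaffected.
Sprinkler = -3Rain - 2  [with Rain=1]  = -5

-5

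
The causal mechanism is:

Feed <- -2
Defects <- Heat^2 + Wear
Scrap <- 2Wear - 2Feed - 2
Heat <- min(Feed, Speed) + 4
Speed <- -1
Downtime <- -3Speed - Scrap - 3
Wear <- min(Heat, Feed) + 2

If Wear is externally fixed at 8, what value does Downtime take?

-18

The intervention breaks the incoming arrows to Wear: Wear <- min(Heat, Feed) + 2 no longer applies, and Wear = 8.
Scrap = 2Wear - 2Feed - 2  [with Wear=8, Feed=-2]  = 18
Downtime = -3Speed - Scrap - 3  [with Speed=-1, Scrap=18]  = -18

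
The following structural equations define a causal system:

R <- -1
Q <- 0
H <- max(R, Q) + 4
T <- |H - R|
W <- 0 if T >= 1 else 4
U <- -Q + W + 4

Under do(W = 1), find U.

The intervention breaks the incoming arrows to W: W <- 0 if T >= 1 else 4 no longer applies, and W = 1.
U = -Q + W + 4  [with Q=0, W=1]  = 5

5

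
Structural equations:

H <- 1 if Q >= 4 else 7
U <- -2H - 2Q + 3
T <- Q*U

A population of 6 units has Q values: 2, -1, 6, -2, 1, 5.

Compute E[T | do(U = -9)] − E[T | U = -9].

1.5

The intervention sets U=-9 in all 6 units regardless of Q. Recomputing T per unit gives -18, 9, -54, 18, -9, -45; average -16.5.
Observing U=-9 restricts to units where U's equation naturally yields -9: Q ∈ {-1, 5}. In that subpopulation T = 9, -45, mean -18.
Difference = -16.5 − (-18) = 1.5.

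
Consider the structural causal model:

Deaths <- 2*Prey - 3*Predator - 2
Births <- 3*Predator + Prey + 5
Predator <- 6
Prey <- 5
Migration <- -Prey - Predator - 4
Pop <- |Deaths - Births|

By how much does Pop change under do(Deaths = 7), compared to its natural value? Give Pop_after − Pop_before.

Under do(Deaths=7), the mechanism Deaths <- 2*Prey - 3*Predator - 2 is discarded; Deaths is fixed at 7.
Births = 3*Predator + Prey + 5  [with Predator=6, Prey=5]  = 28
Pop = |Deaths - Births|  [with Deaths=7, Births=28]  = 21
Without intervention: Births = 3*Predator + Prey + 5  [with Predator=6, Prey=5]  = 28; Deaths = 2*Prey - 3*Predator - 2  [with Prey=5, Predator=6]  = -10; Pop = |Deaths - Births|  [with Deaths=-10, Births=28]  = 38.
Change = 21 − 38 = -17.

-17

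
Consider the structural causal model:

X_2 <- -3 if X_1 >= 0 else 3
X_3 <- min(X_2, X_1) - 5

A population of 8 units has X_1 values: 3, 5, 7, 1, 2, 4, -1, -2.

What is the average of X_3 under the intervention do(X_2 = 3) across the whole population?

Under do(X_2=3), X_2's equation is replaced by X_2=3 for every unit. Per-unit X_3: -2, -2, -2, -4, -3, -2, -6, -7. Mean = -3.5.

-3.5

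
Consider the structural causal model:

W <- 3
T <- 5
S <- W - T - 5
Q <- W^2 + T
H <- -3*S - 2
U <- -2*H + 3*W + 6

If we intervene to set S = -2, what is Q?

The intervention breaks the incoming arrows to S: S <- W - T - 5 no longer applies, and S = -2.
Q is not downstream of the intervention, so its value is determined by the original equations.
Q = W^2 + T  [with W=3, T=5]  = 14

14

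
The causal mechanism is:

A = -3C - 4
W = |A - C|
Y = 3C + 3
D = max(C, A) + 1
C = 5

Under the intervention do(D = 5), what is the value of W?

Under do(D=5), the mechanism D = max(C, A) + 1 is discarded; D is fixed at 5.
Since W is not a descendant of the intervened variable, it is unaffected.
A = -3C - 4  [with C=5]  = -19
W = |A - C|  [with A=-19, C=5]  = 24

24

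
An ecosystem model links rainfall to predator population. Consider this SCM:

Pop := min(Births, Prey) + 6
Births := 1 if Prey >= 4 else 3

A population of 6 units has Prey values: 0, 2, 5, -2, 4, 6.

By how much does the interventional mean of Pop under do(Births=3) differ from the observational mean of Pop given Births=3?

The intervention sets Births=3 in all 6 units regardless of Prey. Recomputing Pop per unit gives 6, 8, 9, 4, 9, 9; average 7.5.
Observing Births=3 restricts to units where Births's equation naturally yields 3: Prey ∈ {0, 2, -2}. In that subpopulation Pop = 6, 8, 4, mean 6.
Difference = 7.5 − 6 = 1.5.

1.5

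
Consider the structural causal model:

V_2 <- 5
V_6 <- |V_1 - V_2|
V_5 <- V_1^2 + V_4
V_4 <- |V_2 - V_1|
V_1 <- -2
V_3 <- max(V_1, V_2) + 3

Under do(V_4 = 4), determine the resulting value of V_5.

Intervening sets V_4 = 4 and removes its equation (V_4 <- |V_2 - V_1|).
V_5 = V_1^2 + V_4  [with V_1=-2, V_4=4]  = 8

8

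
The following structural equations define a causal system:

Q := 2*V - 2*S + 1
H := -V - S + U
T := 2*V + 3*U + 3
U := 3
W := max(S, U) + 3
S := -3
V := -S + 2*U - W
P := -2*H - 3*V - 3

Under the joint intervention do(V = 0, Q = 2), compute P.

Under do(V = 0, Q = 2), each intervened variable's structural equation is replaced by its fixed value.
H = -V - S + U  [with V=0, S=-3, U=3]  = 6
P = -2*H - 3*V - 3  [with H=6, V=0]  = -15

-15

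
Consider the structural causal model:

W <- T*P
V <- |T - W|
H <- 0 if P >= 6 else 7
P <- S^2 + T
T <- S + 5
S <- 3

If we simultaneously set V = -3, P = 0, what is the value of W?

Under do(V = -3, P = 0), each intervened variable's structural equation is replaced by its fixed value.
T = S + 5  [with S=3]  = 8
W = T*P  [with T=8, P=0]  = 0

0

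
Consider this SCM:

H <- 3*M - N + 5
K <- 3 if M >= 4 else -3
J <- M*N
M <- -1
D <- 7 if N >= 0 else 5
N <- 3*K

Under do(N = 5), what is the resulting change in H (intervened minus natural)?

The intervention breaks the incoming arrows to N: N <- 3*K no longer applies, and N = 5.
H = 3*M - N + 5  [with M=-1, N=5]  = -3
Without intervention: K = 3 if M >= 4 else -3  [with M=-1]  = -3; N = 3*K  [with K=-3]  = -9; H = 3*M - N + 5  [with M=-1, N=-9]  = 11.
Change = -3 − 11 = -14.

-14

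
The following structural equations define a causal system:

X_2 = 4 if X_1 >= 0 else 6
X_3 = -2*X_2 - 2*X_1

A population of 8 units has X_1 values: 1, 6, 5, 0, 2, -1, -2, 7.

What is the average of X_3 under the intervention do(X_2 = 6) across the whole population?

do(X_2=6) breaks X_2's dependence on X_1. With X_2=6 fixed, X_3 across the units is -14, -24, -22, -12, -16, -10, -8, -26, mean -16.5.

-16.5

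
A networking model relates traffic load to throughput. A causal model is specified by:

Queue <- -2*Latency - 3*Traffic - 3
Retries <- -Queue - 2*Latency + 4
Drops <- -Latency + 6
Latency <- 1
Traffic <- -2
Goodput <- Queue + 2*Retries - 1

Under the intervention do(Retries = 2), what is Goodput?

The intervention breaks the incoming arrows to Retries: Retries <- -Queue - 2*Latency + 4 no longer applies, and Retries = 2.
Queue = -2*Latency - 3*Traffic - 3  [with Latency=1, Traffic=-2]  = 1
Goodput = Queue + 2*Retries - 1  [with Queue=1, Retries=2]  = 4

4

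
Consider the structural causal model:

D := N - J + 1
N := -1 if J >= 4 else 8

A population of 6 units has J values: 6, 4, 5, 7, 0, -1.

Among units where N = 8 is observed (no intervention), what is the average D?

Conditioning on N=8 selects the 2 unit(s) with J ∈ {0, -1}. Their D values: 9, 10. Mean = 9.5.

9.5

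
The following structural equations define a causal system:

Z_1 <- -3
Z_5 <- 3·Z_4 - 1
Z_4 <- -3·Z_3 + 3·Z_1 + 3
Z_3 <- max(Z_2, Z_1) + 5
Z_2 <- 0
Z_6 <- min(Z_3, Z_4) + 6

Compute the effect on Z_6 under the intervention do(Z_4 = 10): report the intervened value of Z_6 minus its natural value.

Under do(Z_4=10), the mechanism Z_4 <- -3·Z_3 + 3·Z_1 + 3 is discarded; Z_4 is fixed at 10.
Z_3 = max(Z_2, Z_1) + 5  [with Z_2=0, Z_1=-3]  = 5
Z_6 = min(Z_3, Z_4) + 6  [with Z_3=5, Z_4=10]  = 11
Without intervention: Z_3 = max(Z_2, Z_1) + 5  [with Z_2=0, Z_1=-3]  = 5; Z_4 = -3·Z_3 + 3·Z_1 + 3  [with Z_3=5, Z_1=-3]  = -21; Z_6 = min(Z_3, Z_4) + 6  [with Z_3=5, Z_4=-21]  = -15.
Change = 11 − (-15) = 26.

26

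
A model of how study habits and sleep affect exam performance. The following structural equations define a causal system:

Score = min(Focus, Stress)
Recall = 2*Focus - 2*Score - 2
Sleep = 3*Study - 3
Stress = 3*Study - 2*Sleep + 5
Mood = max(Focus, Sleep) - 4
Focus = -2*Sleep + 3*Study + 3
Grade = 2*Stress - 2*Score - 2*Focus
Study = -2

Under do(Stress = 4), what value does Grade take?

-30

The intervention breaks the incoming arrows to Stress: Stress = 3*Study - 2*Sleep + 5 no longer applies, and Stress = 4.
Sleep = 3*Study - 3  [with Study=-2]  = -9
Focus = -2*Sleep + 3*Study + 3  [with Sleep=-9, Study=-2]  = 15
Score = min(Focus, Stress)  [with Focus=15, Stress=4]  = 4
Grade = 2*Stress - 2*Score - 2*Focus  [with Stress=4, Score=4, Focus=15]  = -30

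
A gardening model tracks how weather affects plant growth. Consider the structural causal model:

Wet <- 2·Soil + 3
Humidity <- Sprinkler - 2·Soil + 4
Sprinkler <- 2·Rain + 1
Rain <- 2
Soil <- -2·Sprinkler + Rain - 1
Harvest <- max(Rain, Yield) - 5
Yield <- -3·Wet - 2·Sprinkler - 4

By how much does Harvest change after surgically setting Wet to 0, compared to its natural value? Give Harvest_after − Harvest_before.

The intervention breaks the incoming arrows to Wet: Wet <- 2·Soil + 3 no longer applies, and Wet = 0.
Sprinkler = 2·Rain + 1  [with Rain=2]  = 5
Yield = -3·Wet - 2·Sprinkler - 4  [with Wet=0, Sprinkler=5]  = -14
Harvest = max(Rain, Yield) - 5  [with Rain=2, Yield=-14]  = -3
Without intervention: Sprinkler = 2·Rain + 1  [with Rain=2]  = 5; Soil = -2·Sprinkler + Rain - 1  [with Sprinkler=5, Rain=2]  = -9; Wet = 2·Soil + 3  [with Soil=-9]  = -15; Yield = -3·Wet - 2·Sprinkler - 4  [with Wet=-15, Sprinkler=5]  = 31; Harvest = max(Rain, Yield) - 5  [with Rain=2, Yield=31]  = 26.
Change = -3 − 26 = -29.

-29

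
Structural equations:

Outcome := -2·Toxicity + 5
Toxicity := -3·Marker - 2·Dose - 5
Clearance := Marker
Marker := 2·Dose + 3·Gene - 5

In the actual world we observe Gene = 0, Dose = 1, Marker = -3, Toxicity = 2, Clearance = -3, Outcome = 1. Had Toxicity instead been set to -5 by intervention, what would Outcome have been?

Under do(Toxicity=-5), the mechanism Toxicity := -3·Marker - 2·Dose - 5 is discarded; Toxicity is fixed at -5.
Outcome = -2·Toxicity + 5  [with Toxicity=-5]  = 15

15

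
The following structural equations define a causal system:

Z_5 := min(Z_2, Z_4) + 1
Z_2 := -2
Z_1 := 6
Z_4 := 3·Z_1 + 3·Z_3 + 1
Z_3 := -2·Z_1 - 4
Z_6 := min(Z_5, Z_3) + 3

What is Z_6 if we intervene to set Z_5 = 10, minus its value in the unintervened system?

The intervention breaks the incoming arrows to Z_5: Z_5 := min(Z_2, Z_4) + 1 no longer applies, and Z_5 = 10.
Z_3 = -2·Z_1 - 4  [with Z_1=6]  = -16
Z_6 = min(Z_5, Z_3) + 3  [with Z_5=10, Z_3=-16]  = -13
Without intervention: Z_3 = -2·Z_1 - 4  [with Z_1=6]  = -16; Z_4 = 3·Z_1 + 3·Z_3 + 1  [with Z_1=6, Z_3=-16]  = -29; Z_5 = min(Z_2, Z_4) + 1  [with Z_2=-2, Z_4=-29]  = -28; Z_6 = min(Z_5, Z_3) + 3  [with Z_5=-28, Z_3=-16]  = -25.
Change = -13 − (-25) = 12.

12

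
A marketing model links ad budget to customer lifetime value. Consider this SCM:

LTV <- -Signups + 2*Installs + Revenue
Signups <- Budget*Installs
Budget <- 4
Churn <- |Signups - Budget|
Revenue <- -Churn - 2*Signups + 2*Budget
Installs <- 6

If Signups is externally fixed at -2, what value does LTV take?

The intervention breaks the incoming arrows to Signups: Signups <- Budget*Installs no longer applies, and Signups = -2.
Churn = |Signups - Budget|  [with Signups=-2, Budget=4]  = 6
Revenue = -Churn - 2*Signups + 2*Budget  [with Churn=6, Signups=-2, Budget=4]  = 6
LTV = -Signups + 2*Installs + Revenue  [with Signups=-2, Installs=6, Revenue=6]  = 20

20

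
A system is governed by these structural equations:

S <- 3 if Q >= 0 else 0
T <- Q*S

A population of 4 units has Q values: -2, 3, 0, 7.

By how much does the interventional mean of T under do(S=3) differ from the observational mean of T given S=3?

Under do(S=3), S's equation is replaced by S=3 for every unit. Per-unit T: -6, 9, 0, 21. Mean = 6.
Observing S=3 restricts to units where S's equation naturally yields 3: Q ∈ {3, 0, 7}. In that subpopulation T = 9, 0, 21, mean 10.
Difference = 6 − 10 = -4.

-4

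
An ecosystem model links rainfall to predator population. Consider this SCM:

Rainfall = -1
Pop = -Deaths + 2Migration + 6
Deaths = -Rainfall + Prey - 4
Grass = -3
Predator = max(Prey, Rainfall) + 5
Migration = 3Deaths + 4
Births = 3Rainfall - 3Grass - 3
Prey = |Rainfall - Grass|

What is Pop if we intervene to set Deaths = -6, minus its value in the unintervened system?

Intervening sets Deaths = -6 and removes its equation (Deaths = -Rainfall + Prey - 4).
Migration = 3Deaths + 4  [with Deaths=-6]  = -14
Pop = -Deaths + 2Migration + 6  [with Deaths=-6, Migration=-14]  = -16
Without intervention: Prey = |Rainfall - Grass|  [with Rainfall=-1, Grass=-3]  = 2; Deaths = -Rainfall + Prey - 4  [with Rainfall=-1, Prey=2]  = -1; Migration = 3Deaths + 4  [with Deaths=-1]  = 1; Pop = -Deaths + 2Migration + 6  [with Deaths=-1, Migration=1]  = 9.
Change = -16 − 9 = -25.

-25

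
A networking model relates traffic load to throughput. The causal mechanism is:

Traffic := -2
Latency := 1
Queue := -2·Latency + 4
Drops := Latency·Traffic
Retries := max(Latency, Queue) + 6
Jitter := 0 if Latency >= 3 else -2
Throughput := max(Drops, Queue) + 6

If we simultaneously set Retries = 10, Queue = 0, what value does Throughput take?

6

The joint intervention fixes Retries = 10, Queue = 0, removing each variable's own equation.
Drops = Latency·Traffic  [with Latency=1, Traffic=-2]  = -2
Throughput = max(Drops, Queue) + 6  [with Drops=-2, Queue=0]  = 6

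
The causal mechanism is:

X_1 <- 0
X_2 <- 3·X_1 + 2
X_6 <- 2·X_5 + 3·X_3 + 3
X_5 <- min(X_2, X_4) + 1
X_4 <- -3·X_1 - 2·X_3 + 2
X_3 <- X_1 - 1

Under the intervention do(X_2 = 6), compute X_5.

do(X_2=6) replaces the equation X_2 <- 3·X_1 + 2 with the constant X_2 = 6.
X_3 = X_1 - 1  [with X_1=0]  = -1
X_4 = -3·X_1 - 2·X_3 + 2  [with X_1=0, X_3=-1]  = 4
X_5 = min(X_2, X_4) + 1  [with X_2=6, X_4=4]  = 5

5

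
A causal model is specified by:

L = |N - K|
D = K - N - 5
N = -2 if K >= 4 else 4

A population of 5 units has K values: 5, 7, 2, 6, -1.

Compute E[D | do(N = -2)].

0.8

Every unit gets N=-2 under the intervention. D values become 2, 4, -1, 3, -4; E[D|do(N=-2)] = 0.8.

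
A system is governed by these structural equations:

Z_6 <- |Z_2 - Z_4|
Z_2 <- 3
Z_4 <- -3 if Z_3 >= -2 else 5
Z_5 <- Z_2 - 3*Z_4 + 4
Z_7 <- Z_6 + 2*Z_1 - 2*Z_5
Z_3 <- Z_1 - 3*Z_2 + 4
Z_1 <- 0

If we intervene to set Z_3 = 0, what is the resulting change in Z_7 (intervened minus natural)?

The intervention breaks the incoming arrows to Z_3: Z_3 <- Z_1 - 3*Z_2 + 4 no longer applies, and Z_3 = 0.
Z_4 = -3 if Z_3 >= -2 else 5  [with Z_3=0]  = -3
Z_5 = Z_2 - 3*Z_4 + 4  [with Z_2=3, Z_4=-3]  = 16
Z_6 = |Z_2 - Z_4|  [with Z_2=3, Z_4=-3]  = 6
Z_7 = Z_6 + 2*Z_1 - 2*Z_5  [with Z_6=6, Z_1=0, Z_5=16]  = -26
Without intervention: Z_3 = Z_1 - 3*Z_2 + 4  [with Z_1=0, Z_2=3]  = -5; Z_4 = -3 if Z_3 >= -2 else 5  [with Z_3=-5]  = 5; Z_5 = Z_2 - 3*Z_4 + 4  [with Z_2=3, Z_4=5]  = -8; Z_6 = |Z_2 - Z_4|  [with Z_2=3, Z_4=5]  = 2; Z_7 = Z_6 + 2*Z_1 - 2*Z_5  [with Z_6=2, Z_1=0, Z_5=-8]  = 18.
Change = -26 − 18 = -44.

-44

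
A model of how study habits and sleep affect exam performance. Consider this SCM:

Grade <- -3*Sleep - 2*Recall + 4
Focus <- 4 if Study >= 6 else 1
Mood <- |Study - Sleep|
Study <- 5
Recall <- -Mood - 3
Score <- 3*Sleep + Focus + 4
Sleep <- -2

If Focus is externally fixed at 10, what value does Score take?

The intervention breaks the incoming arrows to Focus: Focus <- 4 if Study >= 6 else 1 no longer applies, and Focus = 10.
Score = 3*Sleep + Focus + 4  [with Sleep=-2, Focus=10]  = 8

8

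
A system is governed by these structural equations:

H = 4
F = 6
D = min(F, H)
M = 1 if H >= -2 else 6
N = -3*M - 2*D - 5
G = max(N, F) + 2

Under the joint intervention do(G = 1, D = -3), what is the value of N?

Under do(G = 1, D = -3), each intervened variable's structural equation is replaced by its fixed value.
M = 1 if H >= -2 else 6  [with H=4]  = 1
N = -3*M - 2*D - 5  [with M=1, D=-3]  = -2

-2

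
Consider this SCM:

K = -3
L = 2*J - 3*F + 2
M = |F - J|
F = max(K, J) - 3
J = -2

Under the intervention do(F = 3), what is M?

do(F=3) replaces the equation F = max(K, J) - 3 with the constant F = 3.
M = |F - J|  [with F=3, J=-2]  = 5

5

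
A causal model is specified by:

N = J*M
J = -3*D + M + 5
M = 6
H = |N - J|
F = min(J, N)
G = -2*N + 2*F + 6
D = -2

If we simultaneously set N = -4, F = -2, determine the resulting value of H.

21

The joint intervention fixes N = -4, F = -2, removing each variable's own equation.
J = -3*D + M + 5  [with D=-2, M=6]  = 17
H = |N - J|  [with N=-4, J=17]  = 21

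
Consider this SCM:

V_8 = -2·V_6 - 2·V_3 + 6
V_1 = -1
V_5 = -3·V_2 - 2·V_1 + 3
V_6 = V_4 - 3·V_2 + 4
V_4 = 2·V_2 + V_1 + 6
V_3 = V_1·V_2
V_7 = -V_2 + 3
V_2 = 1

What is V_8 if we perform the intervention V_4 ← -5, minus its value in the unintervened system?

do(V_4=-5) replaces the equation V_4 = 2·V_2 + V_1 + 6 with the constant V_4 = -5.
V_3 = V_1·V_2  [with V_1=-1, V_2=1]  = -1
V_6 = V_4 - 3·V_2 + 4  [with V_4=-5, V_2=1]  = -4
V_8 = -2·V_6 - 2·V_3 + 6  [with V_6=-4, V_3=-1]  = 16
Without intervention: V_3 = V_1·V_2  [with V_1=-1, V_2=1]  = -1; V_4 = 2·V_2 + V_1 + 6  [with V_2=1, V_1=-1]  = 7; V_6 = V_4 - 3·V_2 + 4  [with V_4=7, V_2=1]  = 8; V_8 = -2·V_6 - 2·V_3 + 6  [with V_6=8, V_3=-1]  = -8.
Change = 16 − (-8) = 24.

24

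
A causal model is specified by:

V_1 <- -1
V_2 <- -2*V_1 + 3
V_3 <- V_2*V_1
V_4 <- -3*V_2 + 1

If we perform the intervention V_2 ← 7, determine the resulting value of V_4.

Under do(V_2=7), the mechanism V_2 <- -2*V_1 + 3 is discarded; V_2 is fixed at 7.
V_4 = -3*V_2 + 1  [with V_2=7]  = -20

-20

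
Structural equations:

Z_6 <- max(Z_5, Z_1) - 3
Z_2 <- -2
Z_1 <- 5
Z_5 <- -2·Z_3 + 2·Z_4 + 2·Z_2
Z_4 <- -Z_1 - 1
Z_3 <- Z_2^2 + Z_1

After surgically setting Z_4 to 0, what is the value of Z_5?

-22

Intervening sets Z_4 = 0 and removes its equation (Z_4 <- -Z_1 - 1).
Z_3 = Z_2^2 + Z_1  [with Z_2=-2, Z_1=5]  = 9
Z_5 = -2·Z_3 + 2·Z_4 + 2·Z_2  [with Z_3=9, Z_4=0, Z_2=-2]  = -22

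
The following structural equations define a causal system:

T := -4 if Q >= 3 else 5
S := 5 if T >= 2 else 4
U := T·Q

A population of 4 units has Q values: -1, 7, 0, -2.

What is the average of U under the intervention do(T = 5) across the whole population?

5

do(T=5) breaks T's dependence on Q. With T=5 fixed, U across the units is -5, 35, 0, -10, mean 5.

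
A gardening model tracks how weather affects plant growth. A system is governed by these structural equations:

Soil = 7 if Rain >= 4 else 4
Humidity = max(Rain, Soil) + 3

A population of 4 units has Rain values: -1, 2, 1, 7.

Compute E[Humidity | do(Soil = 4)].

7.75

Every unit gets Soil=4 under the intervention. Humidity values become 7, 7, 7, 10; E[Humidity|do(Soil=4)] = 7.75.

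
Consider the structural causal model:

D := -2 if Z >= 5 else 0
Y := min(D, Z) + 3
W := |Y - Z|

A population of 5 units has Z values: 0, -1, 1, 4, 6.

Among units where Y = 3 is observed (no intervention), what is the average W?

2

Observing Y=3 restricts to units where Y's equation naturally yields 3: Z ∈ {0, 1, 4}. In that subpopulation W = 3, 2, 1, mean 2.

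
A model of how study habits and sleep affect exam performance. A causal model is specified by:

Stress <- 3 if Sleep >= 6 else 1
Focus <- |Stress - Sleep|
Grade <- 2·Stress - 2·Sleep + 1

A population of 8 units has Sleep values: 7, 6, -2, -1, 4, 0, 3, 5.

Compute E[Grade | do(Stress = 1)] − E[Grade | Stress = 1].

The intervention sets Stress=1 in all 8 units regardless of Sleep. Recomputing Grade per unit gives -11, -9, 7, 5, -5, 3, -3, -7; average -2.5.
Observing Stress=1 restricts to units where Stress's equation naturally yields 1: Sleep ∈ {-2, -1, 4, 0, 3, 5}. In that subpopulation Grade = 7, 5, -5, 3, -3, -7, mean 0.
Difference = -2.5 − 0 = -2.5.

-2.5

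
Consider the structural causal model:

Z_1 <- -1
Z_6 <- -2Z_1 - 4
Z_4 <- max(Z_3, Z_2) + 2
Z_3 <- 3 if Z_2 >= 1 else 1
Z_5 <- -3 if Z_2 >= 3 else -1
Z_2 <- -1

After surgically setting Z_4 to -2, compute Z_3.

1

Under do(Z_4=-2), the mechanism Z_4 <- max(Z_3, Z_2) + 2 is discarded; Z_4 is fixed at -2.
Since Z_3 is not a descendant of the intervened variable, it is unaffected.
Z_3 = 3 if Z_2 >= 1 else 1  [with Z_2=-1]  = 1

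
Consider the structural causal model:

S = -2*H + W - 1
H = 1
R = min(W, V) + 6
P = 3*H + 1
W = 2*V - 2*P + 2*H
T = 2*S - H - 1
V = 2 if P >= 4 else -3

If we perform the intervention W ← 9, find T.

10

The intervention breaks the incoming arrows to W: W = 2*V - 2*P + 2*H no longer applies, and W = 9.
S = -2*H + W - 1  [with H=1, W=9]  = 6
T = 2*S - H - 1  [with S=6, H=1]  = 10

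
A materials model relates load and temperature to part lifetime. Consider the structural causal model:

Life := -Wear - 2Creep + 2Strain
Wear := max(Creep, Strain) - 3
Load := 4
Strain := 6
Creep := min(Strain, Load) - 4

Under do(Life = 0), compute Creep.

do(Life=0) replaces the equation Life := -Wear - 2Creep + 2Strain with the constant Life = 0.
Creep is not downstream of the intervention, so its value is determined by the original equations.
Creep = min(Strain, Load) - 4  [with Strain=6, Load=4]  = 0

0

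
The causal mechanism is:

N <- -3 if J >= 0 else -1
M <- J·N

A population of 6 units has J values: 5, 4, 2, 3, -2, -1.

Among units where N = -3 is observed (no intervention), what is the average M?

-10.5

Observing N=-3 restricts to units where N's equation naturally yields -3: J ∈ {5, 4, 2, 3}. In that subpopulation M = -15, -12, -6, -9, mean -10.5.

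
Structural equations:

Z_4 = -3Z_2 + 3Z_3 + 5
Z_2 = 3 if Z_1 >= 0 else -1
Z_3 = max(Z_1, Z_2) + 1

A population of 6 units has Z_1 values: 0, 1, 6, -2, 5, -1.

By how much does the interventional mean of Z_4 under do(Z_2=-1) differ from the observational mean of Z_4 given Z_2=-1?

8

Under do(Z_2=-1), Z_2's equation is replaced by Z_2=-1 for every unit. Per-unit Z_4: 11, 14, 29, 8, 26, 8. Mean = 16.
E[Z_4|Z_2=-1] averages over only the 2 units with Z_2=-1 (Z_1 = -2, -1): Z_4 = 8, 8, mean 8.
Difference = 16 − 8 = 8.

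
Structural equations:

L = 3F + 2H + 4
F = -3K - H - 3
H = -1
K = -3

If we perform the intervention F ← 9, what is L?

29

The intervention breaks the incoming arrows to F: F = -3K - H - 3 no longer applies, and F = 9.
L = 3F + 2H + 4  [with F=9, H=-1]  = 29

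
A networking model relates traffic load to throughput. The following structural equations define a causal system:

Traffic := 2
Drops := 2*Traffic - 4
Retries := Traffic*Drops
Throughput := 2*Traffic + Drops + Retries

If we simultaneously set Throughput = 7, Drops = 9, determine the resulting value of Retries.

18

Setting Throughput = 7, Drops = 9 by intervention discards those variables' equations.
Retries = Traffic*Drops  [with Traffic=2, Drops=9]  = 18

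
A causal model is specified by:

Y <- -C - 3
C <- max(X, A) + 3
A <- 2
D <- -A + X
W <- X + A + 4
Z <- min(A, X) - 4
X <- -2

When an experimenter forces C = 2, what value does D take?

-4

The intervention breaks the incoming arrows to C: C <- max(X, A) + 3 no longer applies, and C = 2.
D is not downstream of the intervention, so its value is determined by the original equations.
D = -A + X  [with A=2, X=-2]  = -4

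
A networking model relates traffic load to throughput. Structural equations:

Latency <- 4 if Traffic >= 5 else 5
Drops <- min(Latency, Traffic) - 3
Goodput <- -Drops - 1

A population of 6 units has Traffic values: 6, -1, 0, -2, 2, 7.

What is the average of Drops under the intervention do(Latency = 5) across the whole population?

-1.5

Under do(Latency=5), Latency's equation is replaced by Latency=5 for every unit. Per-unit Drops: 2, -4, -3, -5, -1, 2. Mean = -1.5.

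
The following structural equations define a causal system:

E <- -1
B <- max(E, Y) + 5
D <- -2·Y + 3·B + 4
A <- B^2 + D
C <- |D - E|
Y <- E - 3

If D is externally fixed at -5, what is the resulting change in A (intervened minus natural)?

-29

Intervening sets D = -5 and removes its equation (D <- -2·Y + 3·B + 4).
Y = E - 3  [with E=-1]  = -4
B = max(E, Y) + 5  [with E=-1, Y=-4]  = 4
A = B^2 + D  [with B=4, D=-5]  = 11
Without intervention: Y = E - 3  [with E=-1]  = -4; B = max(E, Y) + 5  [with E=-1, Y=-4]  = 4; D = -2·Y + 3·B + 4  [with Y=-4, B=4]  = 24; A = B^2 + D  [with B=4, D=24]  = 40.
Change = 11 − 40 = -29.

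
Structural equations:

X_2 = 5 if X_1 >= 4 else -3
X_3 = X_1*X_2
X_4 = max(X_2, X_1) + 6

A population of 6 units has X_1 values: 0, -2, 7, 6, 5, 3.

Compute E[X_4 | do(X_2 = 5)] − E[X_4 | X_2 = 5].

do(X_2=5) breaks X_2's dependence on X_1. With X_2=5 fixed, X_4 across the units is 11, 11, 13, 12, 11, 11, mean 11.5.
E[X_4|X_2=5] averages over only the 3 units with X_2=5 (X_1 = 7, 6, 5): X_4 = 13, 12, 11, mean 12.
Difference = 11.5 − 12 = -0.5.

-0.5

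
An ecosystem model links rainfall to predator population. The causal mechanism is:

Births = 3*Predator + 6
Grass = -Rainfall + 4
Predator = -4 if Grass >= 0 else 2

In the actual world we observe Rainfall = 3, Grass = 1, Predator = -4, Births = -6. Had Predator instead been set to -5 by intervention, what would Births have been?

-9

The intervention breaks the incoming arrows to Predator: Predator = -4 if Grass >= 0 else 2 no longer applies, and Predator = -5.
Births = 3*Predator + 6  [with Predator=-5]  = -9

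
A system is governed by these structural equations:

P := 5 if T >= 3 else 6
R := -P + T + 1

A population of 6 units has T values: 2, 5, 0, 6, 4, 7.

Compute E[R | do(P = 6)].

-1

The intervention sets P=6 in all 6 units regardless of T. Recomputing R per unit gives -3, 0, -5, 1, -1, 2; average -1.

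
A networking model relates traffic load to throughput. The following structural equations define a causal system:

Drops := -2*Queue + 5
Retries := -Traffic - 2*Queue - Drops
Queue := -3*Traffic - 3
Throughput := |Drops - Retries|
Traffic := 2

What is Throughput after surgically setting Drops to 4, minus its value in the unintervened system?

do(Drops=4) replaces the equation Drops := -2*Queue + 5 with the constant Drops = 4.
Queue = -3*Traffic - 3  [with Traffic=2]  = -9
Retries = -Traffic - 2*Queue - Drops  [with Traffic=2, Queue=-9, Drops=4]  = 12
Throughput = |Drops - Retries|  [with Drops=4, Retries=12]  = 8
Without intervention: Queue = -3*Traffic - 3  [with Traffic=2]  = -9; Drops = -2*Queue + 5  [with Queue=-9]  = 23; Retries = -Traffic - 2*Queue - Drops  [with Traffic=2, Queue=-9, Drops=23]  = -7; Throughput = |Drops - Retries|  [with Drops=23, Retries=-7]  = 30.
Change = 8 − 30 = -22.

-22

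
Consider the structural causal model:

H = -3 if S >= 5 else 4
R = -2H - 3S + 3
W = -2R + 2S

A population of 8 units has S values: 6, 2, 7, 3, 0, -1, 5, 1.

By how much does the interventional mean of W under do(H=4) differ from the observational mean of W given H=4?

15

Every unit gets H=4 under the intervention. W values become 58, 26, 66, 34, 10, 2, 50, 18; E[W|do(H=4)] = 33.
E[W|H=4] averages over only the 5 units with H=4 (S = 2, 3, 0, -1, 1): W = 26, 34, 10, 2, 18, mean 18.
Difference = 33 − 18 = 15.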